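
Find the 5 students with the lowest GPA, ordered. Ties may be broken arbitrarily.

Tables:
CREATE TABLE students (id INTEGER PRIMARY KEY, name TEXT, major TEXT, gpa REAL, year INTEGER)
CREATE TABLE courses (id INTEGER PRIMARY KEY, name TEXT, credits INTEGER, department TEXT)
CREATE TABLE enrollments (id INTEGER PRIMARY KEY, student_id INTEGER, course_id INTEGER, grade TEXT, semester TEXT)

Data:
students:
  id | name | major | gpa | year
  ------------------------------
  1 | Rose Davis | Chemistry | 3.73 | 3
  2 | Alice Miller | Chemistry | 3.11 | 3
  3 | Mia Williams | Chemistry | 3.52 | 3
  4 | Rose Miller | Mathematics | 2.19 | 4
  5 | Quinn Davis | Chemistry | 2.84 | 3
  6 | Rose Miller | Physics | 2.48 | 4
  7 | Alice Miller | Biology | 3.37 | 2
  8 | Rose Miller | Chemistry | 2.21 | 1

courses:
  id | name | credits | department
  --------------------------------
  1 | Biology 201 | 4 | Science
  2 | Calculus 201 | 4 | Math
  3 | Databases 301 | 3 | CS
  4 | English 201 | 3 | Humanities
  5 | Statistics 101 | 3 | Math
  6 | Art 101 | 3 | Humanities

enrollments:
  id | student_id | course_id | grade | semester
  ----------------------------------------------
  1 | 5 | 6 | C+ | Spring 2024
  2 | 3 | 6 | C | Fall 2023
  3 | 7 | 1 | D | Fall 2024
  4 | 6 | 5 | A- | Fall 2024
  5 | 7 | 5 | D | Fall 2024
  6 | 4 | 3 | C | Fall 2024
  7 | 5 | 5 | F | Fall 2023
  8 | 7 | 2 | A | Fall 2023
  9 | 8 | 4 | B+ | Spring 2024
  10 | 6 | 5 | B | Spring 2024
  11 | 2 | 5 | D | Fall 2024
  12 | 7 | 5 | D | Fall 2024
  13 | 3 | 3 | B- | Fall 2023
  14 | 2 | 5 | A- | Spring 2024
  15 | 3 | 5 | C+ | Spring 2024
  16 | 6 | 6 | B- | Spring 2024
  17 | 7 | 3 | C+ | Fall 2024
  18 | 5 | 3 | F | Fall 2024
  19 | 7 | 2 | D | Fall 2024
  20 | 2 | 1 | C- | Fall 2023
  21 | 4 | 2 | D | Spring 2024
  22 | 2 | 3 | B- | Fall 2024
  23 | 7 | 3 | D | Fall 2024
SELECT name, gpa FROM students ORDER BY gpa ASC LIMIT 5

Execution result:
name | gpa
Rose Miller | 2.19
Rose Miller | 2.21
Rose Miller | 2.48
Quinn Davis | 2.84
Alice Miller | 3.11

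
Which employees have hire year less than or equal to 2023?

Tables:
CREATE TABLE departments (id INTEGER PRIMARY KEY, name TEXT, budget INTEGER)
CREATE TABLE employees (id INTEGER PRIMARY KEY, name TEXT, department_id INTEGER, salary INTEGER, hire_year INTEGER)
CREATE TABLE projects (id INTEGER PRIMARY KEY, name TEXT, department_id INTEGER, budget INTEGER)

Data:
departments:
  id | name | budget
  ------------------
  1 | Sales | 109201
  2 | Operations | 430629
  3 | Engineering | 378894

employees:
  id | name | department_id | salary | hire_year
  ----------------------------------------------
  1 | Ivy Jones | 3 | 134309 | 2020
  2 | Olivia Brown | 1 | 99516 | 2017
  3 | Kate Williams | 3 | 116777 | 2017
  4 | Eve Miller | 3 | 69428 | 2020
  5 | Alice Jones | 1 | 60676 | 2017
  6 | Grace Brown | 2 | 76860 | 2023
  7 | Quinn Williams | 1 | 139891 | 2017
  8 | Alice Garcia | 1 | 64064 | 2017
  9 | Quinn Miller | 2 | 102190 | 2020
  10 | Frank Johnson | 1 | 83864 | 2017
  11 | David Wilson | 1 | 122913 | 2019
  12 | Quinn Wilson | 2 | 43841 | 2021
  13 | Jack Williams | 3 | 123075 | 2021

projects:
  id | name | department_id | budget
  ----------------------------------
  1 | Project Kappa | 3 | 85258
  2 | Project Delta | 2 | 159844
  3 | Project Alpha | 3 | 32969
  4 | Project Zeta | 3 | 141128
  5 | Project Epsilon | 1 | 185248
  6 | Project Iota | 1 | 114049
SELECT name, hire_year FROM employees WHERE hire_year <= 2023

Execution result:
name | hire_year
Ivy Jones | 2020
Olivia Brown | 2017
Kate Williams | 2017
Eve Miller | 2020
Alice Jones | 2017
Grace Brown | 2023
Quinn Williams | 2017
Alice Garcia | 2017
Quinn Miller | 2020
Frank Johnson | 2017
David Wilson | 2019
Quinn Wilson | 2021
Jack Williams | 2021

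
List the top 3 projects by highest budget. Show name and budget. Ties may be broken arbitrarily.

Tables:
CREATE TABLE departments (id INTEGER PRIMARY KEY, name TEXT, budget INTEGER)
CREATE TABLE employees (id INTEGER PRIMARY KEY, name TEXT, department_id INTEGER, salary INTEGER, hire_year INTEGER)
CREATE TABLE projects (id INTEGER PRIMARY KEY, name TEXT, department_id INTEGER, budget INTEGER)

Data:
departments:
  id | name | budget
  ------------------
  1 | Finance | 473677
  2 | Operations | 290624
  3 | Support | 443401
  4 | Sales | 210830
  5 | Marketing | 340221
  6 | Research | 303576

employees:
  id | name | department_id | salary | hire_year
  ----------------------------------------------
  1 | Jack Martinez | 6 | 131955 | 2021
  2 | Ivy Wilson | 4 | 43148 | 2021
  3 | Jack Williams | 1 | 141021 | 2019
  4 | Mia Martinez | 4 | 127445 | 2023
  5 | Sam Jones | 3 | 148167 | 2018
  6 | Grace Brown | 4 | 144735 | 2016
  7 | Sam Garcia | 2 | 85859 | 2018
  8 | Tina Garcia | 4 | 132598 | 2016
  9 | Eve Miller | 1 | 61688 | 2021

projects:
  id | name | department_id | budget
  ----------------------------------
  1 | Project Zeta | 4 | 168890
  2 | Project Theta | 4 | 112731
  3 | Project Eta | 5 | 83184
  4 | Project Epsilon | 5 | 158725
SELECT name, budget FROM projects ORDER BY budget DESC LIMIT 3

Execution result:
name | budget
Project Zeta | 168890
Project Epsilon | 158725
Project Theta | 112731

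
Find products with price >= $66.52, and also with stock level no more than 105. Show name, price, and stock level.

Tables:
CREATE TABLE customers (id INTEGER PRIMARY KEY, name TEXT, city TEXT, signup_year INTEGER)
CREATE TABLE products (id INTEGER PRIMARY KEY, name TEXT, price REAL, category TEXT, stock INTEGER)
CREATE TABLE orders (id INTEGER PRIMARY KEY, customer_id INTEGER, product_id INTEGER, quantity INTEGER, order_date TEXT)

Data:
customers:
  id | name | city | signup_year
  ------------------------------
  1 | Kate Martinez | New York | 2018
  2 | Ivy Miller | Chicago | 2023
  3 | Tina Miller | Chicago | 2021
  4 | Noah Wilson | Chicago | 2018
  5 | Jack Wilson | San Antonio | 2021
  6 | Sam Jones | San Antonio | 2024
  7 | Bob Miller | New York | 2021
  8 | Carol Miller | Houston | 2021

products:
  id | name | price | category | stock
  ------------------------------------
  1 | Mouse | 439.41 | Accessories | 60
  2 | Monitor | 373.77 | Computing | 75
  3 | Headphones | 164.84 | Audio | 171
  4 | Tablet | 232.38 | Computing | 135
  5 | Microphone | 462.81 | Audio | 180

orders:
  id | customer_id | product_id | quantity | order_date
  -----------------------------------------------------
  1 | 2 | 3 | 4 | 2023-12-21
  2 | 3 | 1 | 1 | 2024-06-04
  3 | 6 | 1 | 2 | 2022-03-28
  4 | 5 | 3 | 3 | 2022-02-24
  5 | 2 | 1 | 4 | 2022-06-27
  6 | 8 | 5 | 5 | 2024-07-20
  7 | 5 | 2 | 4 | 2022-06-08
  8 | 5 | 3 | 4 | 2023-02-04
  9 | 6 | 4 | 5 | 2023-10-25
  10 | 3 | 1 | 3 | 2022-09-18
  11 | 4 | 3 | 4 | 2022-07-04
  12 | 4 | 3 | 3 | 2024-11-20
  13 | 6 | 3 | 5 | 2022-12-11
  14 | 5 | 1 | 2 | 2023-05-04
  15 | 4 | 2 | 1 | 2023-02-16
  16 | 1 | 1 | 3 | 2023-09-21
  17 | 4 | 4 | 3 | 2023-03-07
SELECT name, price, stock FROM products WHERE price >= 66.52 AND stock <= 105

Execution result:
name | price | stock
Mouse | 439.41 | 60
Monitor | 373.77 | 75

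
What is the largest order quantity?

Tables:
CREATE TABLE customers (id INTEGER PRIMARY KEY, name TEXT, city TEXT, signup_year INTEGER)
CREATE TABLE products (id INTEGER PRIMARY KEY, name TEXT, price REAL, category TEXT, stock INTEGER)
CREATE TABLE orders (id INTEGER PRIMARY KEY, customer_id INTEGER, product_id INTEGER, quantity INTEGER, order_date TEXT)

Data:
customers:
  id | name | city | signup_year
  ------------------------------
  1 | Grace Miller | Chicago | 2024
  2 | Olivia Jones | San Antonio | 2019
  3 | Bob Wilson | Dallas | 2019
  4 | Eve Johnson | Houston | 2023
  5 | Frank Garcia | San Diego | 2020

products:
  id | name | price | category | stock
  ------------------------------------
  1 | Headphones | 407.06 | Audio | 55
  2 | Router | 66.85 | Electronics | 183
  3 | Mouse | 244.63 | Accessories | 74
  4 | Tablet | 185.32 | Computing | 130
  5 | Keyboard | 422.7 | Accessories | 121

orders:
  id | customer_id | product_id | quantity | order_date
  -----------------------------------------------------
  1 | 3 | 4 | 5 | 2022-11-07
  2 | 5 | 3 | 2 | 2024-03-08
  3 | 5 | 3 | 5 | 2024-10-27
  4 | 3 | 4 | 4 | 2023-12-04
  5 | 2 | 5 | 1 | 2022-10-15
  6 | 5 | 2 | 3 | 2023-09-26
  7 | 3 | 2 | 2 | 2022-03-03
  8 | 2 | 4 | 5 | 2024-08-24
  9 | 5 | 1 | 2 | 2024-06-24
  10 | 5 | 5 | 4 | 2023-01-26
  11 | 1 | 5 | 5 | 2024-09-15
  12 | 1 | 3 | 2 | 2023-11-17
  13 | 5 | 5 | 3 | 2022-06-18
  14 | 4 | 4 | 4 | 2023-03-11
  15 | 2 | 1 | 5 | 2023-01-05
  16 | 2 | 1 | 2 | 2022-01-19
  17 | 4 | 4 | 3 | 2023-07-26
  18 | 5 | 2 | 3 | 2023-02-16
SELECT MAX(quantity) FROM orders

Execution result:
5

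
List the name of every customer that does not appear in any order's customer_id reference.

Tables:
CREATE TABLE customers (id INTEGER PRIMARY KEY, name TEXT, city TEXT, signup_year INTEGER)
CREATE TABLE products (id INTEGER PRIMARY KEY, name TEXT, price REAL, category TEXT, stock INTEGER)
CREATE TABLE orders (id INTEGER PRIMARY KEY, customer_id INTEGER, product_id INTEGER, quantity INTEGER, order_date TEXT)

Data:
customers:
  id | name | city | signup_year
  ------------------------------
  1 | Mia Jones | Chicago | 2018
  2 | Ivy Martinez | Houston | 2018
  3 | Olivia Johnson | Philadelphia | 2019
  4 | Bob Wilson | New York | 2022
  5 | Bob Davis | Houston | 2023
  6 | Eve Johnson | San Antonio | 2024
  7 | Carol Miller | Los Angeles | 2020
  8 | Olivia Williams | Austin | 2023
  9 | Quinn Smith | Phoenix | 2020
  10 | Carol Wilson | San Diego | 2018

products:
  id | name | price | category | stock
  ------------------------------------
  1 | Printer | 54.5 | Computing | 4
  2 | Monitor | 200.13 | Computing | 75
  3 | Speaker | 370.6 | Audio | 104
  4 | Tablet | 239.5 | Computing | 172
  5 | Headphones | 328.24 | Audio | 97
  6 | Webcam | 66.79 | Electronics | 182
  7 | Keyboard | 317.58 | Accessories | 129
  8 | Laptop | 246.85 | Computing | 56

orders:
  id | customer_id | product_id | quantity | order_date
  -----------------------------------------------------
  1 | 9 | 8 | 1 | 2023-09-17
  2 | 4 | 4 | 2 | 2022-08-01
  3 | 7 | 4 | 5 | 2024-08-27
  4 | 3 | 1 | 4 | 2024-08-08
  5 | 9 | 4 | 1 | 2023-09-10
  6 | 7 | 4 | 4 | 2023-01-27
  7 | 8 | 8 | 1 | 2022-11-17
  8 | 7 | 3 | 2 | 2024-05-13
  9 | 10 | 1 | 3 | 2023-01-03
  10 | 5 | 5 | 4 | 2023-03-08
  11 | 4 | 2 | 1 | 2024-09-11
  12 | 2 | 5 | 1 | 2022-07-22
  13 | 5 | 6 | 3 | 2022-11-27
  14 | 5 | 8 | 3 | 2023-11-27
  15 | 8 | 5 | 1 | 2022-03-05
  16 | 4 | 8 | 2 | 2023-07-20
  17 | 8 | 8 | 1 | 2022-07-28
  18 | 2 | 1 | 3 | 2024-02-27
SELECT p.name FROM customers p LEFT JOIN orders c ON c.customer_id = p.id WHERE c.id IS NULL

Execution result:
name
Mia Jones
Eve Johnson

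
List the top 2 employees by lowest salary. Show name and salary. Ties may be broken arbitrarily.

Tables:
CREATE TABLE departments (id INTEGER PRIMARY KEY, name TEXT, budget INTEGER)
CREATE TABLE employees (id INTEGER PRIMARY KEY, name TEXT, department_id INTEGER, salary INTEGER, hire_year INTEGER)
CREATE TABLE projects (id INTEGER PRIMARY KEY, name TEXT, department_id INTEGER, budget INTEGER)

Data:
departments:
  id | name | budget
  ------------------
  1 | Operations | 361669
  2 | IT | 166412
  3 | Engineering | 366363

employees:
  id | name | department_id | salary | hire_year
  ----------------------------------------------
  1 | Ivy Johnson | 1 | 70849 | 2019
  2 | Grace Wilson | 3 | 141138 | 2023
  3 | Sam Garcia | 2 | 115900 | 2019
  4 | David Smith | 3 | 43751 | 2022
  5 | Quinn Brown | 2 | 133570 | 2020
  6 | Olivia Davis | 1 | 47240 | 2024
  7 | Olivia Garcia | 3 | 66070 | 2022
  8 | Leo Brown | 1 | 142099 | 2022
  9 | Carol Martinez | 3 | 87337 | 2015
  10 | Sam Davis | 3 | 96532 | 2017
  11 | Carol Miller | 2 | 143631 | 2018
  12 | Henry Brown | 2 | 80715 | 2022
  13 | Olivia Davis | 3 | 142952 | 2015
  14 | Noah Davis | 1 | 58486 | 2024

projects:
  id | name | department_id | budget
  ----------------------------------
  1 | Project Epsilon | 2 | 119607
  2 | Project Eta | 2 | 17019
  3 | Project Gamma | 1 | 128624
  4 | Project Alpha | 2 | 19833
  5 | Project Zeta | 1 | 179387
SELECT name, salary FROM employees ORDER BY salary ASC LIMIT 2

Execution result:
name | salary
David Smith | 43751
Olivia Davis | 47240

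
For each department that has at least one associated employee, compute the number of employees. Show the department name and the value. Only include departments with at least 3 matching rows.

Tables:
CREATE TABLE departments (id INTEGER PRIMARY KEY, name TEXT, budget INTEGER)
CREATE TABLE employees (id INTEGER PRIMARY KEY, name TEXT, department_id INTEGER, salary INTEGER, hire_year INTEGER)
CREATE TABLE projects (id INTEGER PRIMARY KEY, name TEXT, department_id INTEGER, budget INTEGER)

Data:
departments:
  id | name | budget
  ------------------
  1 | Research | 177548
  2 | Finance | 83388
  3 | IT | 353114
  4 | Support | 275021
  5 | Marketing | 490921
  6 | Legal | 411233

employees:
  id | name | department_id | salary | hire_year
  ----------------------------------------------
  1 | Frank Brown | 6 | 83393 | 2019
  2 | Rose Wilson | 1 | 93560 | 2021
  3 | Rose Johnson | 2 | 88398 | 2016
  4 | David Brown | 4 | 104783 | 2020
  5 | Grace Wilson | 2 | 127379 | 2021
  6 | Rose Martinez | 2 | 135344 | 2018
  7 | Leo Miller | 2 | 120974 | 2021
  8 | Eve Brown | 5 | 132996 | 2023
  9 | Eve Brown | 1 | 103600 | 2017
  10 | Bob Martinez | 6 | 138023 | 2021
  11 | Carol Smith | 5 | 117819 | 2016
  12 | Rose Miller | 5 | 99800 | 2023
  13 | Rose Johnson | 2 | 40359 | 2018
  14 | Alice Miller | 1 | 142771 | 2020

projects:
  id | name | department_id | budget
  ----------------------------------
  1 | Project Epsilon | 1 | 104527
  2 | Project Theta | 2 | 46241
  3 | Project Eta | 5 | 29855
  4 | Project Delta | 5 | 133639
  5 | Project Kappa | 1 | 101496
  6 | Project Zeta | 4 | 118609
SELECT p.name, COUNT(*) AS n FROM employees c JOIN departments p ON c.department_id = p.id GROUP BY p.id, p.name HAVING COUNT(*) >= 3

Execution result:
name | n
Research | 3
Finance | 5
Marketing | 3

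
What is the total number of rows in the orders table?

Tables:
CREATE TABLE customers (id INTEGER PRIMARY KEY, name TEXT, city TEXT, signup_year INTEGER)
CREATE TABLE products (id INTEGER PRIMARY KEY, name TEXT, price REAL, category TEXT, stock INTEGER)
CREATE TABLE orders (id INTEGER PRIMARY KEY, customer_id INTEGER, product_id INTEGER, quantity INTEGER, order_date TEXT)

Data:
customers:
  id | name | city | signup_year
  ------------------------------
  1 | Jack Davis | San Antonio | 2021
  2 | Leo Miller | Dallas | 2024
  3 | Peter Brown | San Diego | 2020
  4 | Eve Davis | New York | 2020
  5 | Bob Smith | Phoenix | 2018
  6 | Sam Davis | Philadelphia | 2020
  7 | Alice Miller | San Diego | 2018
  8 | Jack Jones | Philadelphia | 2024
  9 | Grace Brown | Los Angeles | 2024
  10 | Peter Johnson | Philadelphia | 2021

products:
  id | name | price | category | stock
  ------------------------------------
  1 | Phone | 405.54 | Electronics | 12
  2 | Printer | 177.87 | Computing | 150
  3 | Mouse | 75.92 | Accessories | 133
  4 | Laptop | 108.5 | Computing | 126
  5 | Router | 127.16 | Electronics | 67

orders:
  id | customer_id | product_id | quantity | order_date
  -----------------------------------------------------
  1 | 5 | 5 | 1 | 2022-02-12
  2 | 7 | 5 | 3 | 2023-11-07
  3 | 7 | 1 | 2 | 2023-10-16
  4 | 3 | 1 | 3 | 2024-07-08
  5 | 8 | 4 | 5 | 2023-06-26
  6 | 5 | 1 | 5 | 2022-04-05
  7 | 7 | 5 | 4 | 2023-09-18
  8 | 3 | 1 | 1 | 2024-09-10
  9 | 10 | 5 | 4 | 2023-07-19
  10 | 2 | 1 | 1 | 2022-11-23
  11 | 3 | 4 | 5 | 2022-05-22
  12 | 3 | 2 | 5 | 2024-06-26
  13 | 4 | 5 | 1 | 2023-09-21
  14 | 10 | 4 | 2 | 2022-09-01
SELECT COUNT(*) FROM orders

Execution result:
14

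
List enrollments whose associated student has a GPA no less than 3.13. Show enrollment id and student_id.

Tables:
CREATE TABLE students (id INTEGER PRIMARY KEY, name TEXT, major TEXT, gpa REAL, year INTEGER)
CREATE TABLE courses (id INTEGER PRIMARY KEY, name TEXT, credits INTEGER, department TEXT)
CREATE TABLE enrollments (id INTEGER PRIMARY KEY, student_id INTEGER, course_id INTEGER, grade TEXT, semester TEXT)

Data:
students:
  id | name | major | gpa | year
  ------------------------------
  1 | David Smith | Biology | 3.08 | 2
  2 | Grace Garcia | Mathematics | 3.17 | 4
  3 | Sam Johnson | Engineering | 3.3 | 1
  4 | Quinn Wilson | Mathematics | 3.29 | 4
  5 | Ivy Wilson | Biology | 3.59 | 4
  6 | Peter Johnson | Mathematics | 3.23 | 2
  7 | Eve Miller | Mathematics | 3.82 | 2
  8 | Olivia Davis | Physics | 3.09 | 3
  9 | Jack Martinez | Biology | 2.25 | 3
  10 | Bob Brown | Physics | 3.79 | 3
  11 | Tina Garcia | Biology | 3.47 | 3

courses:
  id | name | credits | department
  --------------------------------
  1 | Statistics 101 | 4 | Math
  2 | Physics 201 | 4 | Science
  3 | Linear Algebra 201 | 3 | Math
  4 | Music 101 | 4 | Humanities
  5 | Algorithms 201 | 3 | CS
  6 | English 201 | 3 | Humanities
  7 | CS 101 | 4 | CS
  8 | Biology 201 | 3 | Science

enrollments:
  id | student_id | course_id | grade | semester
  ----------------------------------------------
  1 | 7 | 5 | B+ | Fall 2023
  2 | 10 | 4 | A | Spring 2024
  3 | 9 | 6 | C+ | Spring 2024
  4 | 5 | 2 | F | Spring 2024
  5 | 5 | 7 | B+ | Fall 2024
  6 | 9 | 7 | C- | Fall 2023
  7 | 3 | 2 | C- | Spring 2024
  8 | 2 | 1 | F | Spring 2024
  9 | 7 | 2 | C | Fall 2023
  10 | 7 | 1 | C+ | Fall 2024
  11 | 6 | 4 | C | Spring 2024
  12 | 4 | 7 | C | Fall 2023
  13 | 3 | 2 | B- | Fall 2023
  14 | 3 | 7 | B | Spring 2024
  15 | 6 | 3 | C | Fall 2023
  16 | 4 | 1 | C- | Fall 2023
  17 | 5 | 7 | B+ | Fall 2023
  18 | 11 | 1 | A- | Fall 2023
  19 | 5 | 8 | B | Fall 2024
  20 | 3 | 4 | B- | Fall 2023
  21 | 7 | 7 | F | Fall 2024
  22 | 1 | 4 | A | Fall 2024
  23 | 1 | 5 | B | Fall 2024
SELECT id, student_id FROM enrollments WHERE student_id IN (SELECT id FROM students WHERE gpa >= 3.13)

Execution result:
id | student_id
1 | 7
2 | 10
4 | 5
5 | 5
7 | 3
8 | 2
9 | 7
10 | 7
11 | 6
12 | 4
13 | 3
14 | 3
15 | 6
16 | 4
17 | 5
18 | 11
19 | 5
20 | 3
21 | 7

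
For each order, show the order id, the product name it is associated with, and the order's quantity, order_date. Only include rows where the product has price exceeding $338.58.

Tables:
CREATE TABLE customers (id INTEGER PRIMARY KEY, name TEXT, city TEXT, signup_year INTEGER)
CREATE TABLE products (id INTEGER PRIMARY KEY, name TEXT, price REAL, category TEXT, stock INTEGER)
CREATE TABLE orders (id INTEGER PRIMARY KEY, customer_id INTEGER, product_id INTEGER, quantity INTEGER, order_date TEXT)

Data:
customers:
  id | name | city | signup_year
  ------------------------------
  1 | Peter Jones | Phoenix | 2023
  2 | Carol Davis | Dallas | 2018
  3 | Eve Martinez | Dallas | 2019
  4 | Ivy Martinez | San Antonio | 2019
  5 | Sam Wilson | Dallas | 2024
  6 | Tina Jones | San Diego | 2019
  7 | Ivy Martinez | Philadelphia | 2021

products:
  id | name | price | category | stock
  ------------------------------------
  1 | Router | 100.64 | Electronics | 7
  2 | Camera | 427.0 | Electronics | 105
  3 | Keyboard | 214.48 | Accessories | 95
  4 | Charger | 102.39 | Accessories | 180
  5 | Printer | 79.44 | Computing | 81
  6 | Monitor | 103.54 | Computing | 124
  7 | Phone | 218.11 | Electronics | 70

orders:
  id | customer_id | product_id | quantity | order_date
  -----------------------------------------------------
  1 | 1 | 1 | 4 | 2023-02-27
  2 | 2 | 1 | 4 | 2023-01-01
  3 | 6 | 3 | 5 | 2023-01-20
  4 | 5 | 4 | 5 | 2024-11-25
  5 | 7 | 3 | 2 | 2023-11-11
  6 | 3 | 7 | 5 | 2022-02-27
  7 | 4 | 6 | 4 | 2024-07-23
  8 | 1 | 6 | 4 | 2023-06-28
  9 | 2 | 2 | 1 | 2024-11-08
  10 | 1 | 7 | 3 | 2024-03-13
SELECT c.id, p.name AS product, c.quantity, c.order_date FROM orders c JOIN products p ON c.product_id = p.id WHERE p.price > 338.58

Execution result:
id | product | quantity | order_date
9 | Camera | 1 | 2024-11-08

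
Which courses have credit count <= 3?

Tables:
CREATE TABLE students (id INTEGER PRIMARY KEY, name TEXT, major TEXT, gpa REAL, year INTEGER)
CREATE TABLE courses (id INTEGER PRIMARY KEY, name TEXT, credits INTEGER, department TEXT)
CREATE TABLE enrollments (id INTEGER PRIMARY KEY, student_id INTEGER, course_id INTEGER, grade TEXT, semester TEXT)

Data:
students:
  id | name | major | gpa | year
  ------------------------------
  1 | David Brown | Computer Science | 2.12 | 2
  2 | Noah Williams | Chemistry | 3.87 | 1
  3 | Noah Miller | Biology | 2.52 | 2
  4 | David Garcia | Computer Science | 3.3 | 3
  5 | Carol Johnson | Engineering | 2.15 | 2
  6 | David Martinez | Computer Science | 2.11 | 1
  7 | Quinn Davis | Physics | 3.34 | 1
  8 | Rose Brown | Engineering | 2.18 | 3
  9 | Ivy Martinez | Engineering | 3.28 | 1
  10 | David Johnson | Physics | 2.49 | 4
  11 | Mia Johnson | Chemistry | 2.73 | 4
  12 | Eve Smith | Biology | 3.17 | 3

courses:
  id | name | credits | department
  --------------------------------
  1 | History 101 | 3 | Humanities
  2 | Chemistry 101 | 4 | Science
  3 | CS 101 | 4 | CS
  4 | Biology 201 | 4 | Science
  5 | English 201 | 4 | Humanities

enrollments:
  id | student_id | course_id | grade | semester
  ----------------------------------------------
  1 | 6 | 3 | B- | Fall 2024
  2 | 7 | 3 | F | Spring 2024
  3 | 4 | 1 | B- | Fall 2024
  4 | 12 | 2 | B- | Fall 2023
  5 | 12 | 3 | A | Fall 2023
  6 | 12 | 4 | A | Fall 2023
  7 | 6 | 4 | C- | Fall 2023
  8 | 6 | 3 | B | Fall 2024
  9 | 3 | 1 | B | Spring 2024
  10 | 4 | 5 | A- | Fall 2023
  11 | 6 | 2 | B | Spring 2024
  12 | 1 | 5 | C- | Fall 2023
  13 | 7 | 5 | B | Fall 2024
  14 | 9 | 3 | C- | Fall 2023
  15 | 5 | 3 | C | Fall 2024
SELECT name, credits FROM courses WHERE credits <= 3

Execution result:
name | credits
History 101 | 3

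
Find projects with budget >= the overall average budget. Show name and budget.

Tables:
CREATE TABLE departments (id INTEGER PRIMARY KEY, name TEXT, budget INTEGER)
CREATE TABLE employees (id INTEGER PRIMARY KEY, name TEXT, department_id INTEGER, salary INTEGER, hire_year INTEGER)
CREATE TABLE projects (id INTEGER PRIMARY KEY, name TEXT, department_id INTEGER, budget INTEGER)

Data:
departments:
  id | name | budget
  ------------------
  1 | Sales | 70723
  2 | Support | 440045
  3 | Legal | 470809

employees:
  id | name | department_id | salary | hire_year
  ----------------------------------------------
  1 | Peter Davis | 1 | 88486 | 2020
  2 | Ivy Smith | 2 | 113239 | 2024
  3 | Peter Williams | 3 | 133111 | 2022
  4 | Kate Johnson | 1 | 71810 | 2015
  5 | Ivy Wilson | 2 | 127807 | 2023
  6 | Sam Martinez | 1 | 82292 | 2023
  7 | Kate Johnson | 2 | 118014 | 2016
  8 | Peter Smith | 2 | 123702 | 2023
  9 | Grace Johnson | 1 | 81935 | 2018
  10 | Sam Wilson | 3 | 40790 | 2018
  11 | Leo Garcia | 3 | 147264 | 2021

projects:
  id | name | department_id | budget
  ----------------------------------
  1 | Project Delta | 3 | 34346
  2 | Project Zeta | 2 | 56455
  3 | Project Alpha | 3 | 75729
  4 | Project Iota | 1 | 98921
SELECT name, budget FROM projects WHERE budget >= (SELECT AVG(budget) FROM projects)

Execution result:
name | budget
Project Alpha | 75729
Project Iota | 98921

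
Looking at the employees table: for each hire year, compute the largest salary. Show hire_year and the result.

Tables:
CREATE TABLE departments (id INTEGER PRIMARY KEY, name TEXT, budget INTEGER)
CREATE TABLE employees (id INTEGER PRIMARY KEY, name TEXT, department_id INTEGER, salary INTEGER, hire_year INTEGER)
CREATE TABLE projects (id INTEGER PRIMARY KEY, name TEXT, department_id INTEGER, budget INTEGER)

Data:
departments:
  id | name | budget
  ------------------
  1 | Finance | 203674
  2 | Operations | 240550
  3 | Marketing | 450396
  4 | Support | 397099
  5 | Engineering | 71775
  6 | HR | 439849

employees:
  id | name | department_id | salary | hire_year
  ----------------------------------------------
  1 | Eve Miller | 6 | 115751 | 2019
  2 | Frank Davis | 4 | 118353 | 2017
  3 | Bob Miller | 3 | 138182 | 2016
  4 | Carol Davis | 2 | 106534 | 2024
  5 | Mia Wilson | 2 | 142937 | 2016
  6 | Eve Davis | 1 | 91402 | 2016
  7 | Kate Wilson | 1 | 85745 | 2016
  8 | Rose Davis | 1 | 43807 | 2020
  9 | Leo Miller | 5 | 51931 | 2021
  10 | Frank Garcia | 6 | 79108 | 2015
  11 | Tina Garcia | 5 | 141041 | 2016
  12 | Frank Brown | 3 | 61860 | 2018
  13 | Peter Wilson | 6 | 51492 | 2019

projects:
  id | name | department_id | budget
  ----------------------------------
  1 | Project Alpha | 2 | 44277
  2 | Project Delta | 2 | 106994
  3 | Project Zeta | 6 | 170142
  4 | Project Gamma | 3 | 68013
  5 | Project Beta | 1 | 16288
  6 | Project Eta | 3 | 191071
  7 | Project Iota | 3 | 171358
SELECT hire_year, MAX(salary) AS max_salary FROM employees GROUP BY hire_year

Execution result:
hire_year | max_salary
2015 | 79108
2016 | 142937
2017 | 118353
2018 | 61860
2019 | 115751
2020 | 43807
2021 | 51931
2024 | 106534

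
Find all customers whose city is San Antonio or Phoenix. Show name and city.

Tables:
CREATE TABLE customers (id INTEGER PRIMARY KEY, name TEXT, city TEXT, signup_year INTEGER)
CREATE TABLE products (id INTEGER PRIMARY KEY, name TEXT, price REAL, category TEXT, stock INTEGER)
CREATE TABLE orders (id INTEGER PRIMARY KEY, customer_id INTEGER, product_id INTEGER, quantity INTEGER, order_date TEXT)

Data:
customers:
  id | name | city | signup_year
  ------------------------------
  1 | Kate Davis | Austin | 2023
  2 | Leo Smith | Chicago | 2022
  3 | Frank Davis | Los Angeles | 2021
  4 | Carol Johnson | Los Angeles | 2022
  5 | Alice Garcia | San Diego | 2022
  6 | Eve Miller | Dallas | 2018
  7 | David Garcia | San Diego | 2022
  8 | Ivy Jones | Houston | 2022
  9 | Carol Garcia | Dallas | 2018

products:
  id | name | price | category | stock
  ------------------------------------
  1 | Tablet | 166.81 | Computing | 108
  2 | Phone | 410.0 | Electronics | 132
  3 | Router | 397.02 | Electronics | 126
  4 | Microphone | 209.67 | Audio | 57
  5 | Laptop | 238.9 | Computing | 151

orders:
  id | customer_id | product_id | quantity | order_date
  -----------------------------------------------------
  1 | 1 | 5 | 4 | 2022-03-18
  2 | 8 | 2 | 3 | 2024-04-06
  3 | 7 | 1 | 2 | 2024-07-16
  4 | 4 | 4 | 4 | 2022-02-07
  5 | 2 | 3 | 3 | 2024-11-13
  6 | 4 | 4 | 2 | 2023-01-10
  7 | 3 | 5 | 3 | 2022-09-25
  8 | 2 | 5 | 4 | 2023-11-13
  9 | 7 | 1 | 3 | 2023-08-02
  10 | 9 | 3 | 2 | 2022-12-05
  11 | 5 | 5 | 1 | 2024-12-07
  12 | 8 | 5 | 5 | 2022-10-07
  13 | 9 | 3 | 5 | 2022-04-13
SELECT name, city FROM customers WHERE city IN ('San Antonio', 'Phoenix')

Execution result:
(no rows)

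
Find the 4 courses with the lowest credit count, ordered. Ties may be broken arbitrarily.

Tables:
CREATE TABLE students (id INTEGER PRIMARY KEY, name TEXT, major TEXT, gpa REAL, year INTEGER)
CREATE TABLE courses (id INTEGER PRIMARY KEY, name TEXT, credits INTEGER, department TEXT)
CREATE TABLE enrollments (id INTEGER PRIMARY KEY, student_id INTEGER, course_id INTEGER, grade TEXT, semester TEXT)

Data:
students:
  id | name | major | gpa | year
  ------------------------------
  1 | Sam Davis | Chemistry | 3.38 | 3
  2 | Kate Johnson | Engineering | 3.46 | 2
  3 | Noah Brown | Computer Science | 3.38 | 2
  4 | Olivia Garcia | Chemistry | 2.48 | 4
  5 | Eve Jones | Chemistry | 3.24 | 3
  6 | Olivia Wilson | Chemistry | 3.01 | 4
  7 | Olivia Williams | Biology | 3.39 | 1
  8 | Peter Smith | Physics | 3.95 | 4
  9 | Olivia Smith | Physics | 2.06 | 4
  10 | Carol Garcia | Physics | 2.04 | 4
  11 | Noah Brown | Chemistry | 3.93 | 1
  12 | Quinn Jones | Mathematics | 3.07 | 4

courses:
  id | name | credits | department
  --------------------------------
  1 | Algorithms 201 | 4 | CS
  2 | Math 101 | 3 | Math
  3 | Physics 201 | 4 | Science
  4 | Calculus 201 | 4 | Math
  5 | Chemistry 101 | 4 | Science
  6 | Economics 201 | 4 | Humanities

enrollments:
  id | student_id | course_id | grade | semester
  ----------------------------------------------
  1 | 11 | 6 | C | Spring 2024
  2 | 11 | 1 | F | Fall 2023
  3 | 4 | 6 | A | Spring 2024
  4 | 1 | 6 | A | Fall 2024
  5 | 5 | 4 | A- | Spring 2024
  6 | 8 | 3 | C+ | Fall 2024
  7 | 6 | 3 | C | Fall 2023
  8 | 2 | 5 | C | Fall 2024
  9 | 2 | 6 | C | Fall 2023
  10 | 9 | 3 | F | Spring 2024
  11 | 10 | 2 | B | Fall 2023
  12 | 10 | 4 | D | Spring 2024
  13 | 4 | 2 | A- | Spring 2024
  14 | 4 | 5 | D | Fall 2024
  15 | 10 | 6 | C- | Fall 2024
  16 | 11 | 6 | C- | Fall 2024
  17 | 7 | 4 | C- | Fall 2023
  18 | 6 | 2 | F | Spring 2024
SELECT name, credits FROM courses ORDER BY credits ASC LIMIT 4

Execution result:
name | credits
Math 101 | 3
Algorithms 201 | 4
Physics 201 | 4
Calculus 201 | 4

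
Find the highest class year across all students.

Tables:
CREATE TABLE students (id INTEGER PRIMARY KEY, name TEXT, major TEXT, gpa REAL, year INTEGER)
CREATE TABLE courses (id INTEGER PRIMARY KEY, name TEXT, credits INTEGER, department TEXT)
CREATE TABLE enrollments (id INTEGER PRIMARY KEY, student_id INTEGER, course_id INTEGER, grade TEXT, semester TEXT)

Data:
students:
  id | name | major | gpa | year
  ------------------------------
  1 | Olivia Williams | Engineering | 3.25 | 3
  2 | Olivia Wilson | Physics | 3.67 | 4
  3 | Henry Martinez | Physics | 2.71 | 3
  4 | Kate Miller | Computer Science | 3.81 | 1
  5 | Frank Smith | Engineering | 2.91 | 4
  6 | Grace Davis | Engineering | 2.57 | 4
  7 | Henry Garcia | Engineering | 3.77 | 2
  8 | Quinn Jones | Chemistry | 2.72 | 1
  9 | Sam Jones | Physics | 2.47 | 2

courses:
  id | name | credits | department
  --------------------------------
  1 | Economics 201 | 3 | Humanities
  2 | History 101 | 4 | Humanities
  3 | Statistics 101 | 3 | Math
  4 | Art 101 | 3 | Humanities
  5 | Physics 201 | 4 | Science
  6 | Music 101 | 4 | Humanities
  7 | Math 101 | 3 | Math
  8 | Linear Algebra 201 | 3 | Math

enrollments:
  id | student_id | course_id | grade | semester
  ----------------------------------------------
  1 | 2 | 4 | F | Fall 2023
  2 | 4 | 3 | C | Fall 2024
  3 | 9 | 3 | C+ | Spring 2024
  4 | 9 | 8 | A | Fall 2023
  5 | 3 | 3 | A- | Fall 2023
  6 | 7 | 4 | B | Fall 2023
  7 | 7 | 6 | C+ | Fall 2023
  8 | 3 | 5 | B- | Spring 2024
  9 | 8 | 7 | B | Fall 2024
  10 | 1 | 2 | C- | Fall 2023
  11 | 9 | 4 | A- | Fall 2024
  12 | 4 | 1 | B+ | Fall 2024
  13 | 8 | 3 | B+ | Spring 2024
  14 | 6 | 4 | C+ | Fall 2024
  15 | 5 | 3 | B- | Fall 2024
SELECT MAX(year) FROM students

Execution result:
4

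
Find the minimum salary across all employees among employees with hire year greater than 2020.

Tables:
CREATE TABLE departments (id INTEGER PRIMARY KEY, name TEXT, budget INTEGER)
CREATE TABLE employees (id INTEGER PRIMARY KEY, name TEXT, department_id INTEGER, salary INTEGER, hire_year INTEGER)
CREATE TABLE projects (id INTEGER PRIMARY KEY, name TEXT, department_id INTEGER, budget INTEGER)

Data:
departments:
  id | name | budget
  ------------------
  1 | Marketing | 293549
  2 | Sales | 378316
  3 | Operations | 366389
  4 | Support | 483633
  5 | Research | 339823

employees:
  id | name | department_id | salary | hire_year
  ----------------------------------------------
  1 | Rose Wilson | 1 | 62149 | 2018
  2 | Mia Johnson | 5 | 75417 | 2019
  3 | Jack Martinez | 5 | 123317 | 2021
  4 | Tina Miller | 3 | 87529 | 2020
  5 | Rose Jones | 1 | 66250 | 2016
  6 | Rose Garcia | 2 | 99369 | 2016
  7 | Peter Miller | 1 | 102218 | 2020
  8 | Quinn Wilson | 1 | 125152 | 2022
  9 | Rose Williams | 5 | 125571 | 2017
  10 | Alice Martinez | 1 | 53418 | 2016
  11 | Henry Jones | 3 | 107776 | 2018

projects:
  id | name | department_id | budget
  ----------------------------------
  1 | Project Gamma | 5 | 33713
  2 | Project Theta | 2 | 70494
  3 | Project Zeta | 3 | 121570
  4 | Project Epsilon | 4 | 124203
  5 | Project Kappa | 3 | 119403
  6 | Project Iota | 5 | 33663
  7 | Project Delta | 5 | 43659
SELECT MIN(salary) FROM employees WHERE hire_year > 2020

Execution result:
123317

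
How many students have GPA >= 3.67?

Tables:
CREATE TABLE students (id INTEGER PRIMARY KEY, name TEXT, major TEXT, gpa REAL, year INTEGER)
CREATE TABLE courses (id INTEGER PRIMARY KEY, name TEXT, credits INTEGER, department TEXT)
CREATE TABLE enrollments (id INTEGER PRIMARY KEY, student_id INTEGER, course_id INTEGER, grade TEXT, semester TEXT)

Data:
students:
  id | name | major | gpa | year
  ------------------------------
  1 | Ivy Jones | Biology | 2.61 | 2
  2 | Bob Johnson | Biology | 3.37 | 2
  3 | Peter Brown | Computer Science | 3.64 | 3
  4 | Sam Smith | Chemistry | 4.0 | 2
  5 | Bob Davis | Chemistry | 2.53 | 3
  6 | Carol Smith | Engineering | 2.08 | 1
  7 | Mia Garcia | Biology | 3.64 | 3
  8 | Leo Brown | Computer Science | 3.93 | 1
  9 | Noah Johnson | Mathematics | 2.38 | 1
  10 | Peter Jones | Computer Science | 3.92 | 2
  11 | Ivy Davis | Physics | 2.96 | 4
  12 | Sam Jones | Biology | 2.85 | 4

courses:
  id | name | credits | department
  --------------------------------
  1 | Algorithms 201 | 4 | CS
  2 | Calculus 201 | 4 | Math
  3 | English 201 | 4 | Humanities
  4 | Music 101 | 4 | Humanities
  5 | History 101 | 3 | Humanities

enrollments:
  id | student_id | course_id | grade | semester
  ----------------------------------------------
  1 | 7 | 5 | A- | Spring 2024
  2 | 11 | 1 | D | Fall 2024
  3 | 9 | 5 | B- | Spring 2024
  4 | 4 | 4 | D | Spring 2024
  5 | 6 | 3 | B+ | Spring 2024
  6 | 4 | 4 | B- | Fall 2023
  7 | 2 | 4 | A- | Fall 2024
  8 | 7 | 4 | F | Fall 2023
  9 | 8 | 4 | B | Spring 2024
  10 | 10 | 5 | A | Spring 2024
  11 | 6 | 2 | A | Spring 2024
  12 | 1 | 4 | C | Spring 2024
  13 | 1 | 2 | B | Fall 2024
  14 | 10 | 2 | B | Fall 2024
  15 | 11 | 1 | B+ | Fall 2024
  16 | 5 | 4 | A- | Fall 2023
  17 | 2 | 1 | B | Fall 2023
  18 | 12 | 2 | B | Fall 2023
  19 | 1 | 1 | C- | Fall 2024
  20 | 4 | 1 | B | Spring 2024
SELECT COUNT(*) FROM students WHERE gpa >= 3.67

Execution result:
3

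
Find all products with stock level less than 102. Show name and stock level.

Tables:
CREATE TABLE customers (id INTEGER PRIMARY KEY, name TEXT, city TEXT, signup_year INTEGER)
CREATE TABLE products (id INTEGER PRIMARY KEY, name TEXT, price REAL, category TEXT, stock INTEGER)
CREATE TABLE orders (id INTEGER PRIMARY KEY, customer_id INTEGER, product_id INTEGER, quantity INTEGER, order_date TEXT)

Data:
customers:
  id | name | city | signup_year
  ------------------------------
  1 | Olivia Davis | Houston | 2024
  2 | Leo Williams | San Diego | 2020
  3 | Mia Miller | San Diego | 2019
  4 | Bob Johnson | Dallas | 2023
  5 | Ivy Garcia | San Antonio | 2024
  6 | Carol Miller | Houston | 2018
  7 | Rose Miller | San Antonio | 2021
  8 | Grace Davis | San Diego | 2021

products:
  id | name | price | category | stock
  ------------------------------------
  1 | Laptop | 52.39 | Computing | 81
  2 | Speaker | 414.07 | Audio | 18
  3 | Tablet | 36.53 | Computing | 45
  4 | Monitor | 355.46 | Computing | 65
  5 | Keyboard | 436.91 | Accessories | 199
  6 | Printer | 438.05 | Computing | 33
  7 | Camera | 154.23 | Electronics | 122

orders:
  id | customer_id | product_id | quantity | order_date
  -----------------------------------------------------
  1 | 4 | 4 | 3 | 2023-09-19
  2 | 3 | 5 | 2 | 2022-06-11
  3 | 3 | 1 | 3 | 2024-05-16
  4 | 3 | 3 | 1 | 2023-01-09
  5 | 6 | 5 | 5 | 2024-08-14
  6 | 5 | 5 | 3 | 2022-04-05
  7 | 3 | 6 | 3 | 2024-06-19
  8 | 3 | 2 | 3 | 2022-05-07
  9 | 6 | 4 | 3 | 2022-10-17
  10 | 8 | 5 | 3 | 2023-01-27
SELECT name, stock FROM products WHERE stock < 102

Execution result:
name | stock
Laptop | 81
Speaker | 18
Tablet | 45
Monitor | 65
Printer | 33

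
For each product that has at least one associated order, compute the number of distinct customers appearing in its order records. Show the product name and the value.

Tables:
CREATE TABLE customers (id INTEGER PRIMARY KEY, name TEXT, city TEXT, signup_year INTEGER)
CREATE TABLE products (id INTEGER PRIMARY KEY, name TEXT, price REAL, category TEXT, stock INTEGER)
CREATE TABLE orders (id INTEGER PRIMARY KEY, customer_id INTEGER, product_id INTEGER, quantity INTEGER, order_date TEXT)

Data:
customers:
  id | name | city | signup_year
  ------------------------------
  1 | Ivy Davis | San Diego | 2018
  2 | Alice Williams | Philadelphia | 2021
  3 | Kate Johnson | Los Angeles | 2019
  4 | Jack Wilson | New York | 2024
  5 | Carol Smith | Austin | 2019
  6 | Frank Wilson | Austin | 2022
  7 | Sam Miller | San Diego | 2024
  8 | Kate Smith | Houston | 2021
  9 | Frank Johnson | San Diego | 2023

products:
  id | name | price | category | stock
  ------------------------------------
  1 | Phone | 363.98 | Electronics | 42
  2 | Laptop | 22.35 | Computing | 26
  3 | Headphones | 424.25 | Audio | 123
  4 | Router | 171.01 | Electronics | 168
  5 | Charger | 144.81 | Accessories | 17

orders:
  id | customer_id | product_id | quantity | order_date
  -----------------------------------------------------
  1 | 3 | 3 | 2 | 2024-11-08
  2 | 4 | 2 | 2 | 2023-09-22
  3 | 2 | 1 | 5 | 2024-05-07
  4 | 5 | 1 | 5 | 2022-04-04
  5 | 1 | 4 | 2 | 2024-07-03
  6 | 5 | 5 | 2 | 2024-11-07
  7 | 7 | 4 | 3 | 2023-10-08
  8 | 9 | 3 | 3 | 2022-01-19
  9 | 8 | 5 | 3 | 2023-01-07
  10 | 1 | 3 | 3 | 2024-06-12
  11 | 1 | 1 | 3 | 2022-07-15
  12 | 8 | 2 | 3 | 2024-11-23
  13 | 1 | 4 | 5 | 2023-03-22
SELECT p.name, COUNT(DISTINCT c.customer_id) AS distinct_customer_count FROM orders c JOIN products p ON c.product_id = p.id GROUP BY p.id, p.name

Execution result:
name | distinct_customer_count
Phone | 3
Laptop | 2
Headphones | 3
Router | 2
Charger | 2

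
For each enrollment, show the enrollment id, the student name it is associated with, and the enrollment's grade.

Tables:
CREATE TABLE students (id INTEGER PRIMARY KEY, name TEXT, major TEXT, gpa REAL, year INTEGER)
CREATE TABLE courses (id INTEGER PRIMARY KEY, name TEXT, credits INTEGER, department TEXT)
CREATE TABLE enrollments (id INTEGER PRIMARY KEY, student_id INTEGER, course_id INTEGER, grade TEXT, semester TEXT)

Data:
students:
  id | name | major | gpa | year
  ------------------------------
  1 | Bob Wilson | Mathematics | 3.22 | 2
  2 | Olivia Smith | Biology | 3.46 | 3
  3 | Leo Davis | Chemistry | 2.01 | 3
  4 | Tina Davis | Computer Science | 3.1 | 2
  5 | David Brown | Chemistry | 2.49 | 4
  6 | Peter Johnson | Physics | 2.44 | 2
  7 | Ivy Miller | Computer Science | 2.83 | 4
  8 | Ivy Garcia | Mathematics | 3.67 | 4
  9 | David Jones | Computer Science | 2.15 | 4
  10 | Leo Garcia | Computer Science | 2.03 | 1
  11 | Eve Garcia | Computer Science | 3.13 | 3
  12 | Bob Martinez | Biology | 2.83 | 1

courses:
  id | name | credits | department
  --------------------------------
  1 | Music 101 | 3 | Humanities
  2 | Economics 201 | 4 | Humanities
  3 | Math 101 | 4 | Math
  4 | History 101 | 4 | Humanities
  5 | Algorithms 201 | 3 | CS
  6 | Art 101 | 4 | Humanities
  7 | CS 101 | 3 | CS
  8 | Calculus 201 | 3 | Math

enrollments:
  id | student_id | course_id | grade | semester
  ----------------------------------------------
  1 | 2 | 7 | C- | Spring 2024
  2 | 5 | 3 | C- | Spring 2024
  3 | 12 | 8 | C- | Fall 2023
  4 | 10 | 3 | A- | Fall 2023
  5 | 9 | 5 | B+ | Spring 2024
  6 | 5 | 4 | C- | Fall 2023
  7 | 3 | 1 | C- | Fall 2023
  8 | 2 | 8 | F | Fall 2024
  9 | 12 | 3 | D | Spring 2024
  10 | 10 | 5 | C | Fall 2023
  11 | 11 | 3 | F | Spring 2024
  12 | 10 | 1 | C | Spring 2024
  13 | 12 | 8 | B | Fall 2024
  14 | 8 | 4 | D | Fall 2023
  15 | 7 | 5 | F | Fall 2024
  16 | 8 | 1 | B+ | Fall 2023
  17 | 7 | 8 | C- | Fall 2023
SELECT c.id, p.name AS student, c.grade FROM enrollments c JOIN students p ON c.student_id = p.id

Execution result:
id | student | grade
1 | Olivia Smith | C-
2 | David Brown | C-
3 | Bob Martinez | C-
4 | Leo Garcia | A-
5 | David Jones | B+
6 | David Brown | C-
7 | Leo Davis | C-
8 | Olivia Smith | F
9 | Bob Martinez | D
10 | Leo Garcia | C
11 | Eve Garcia | F
12 | Leo Garcia | C
13 | Bob Martinez | B
14 | Ivy Garcia | D
15 | Ivy Miller | F
16 | Ivy Garcia | B+
17 | Ivy Miller | C-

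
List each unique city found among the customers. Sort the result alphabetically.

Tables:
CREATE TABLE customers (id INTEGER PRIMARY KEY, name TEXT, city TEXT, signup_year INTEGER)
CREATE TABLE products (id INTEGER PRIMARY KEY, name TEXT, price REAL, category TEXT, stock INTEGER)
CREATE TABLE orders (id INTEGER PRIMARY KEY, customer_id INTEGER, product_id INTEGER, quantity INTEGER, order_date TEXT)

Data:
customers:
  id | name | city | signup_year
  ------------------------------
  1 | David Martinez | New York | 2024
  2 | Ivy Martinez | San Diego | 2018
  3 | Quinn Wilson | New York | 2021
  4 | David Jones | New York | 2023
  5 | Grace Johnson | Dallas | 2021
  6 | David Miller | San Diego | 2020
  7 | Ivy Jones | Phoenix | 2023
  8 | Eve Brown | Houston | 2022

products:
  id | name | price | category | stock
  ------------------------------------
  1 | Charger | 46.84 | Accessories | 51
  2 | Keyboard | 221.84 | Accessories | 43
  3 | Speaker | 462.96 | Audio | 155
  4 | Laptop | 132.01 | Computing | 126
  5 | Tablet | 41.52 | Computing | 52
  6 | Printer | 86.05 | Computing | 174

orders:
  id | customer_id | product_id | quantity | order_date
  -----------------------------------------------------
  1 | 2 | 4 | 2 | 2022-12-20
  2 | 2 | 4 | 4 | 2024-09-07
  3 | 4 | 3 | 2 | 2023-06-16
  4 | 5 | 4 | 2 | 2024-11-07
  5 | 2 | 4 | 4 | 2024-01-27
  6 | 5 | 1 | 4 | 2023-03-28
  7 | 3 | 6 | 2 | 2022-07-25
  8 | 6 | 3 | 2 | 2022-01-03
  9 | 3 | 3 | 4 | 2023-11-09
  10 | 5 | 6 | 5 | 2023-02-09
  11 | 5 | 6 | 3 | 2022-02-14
SELECT DISTINCT city FROM customers ORDER BY city

Execution result:
city
Dallas
Houston
New York
Phoenix
San Diego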